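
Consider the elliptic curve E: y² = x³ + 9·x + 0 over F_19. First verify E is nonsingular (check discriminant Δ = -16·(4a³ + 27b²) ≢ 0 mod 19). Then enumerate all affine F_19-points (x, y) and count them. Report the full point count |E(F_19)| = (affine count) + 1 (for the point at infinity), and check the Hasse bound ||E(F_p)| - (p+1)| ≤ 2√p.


Affine points = {(0, 0), (2, 8), (2, 11), (3, 4), (3, 15), (4, 9), (4, 10), (6, 2), (6, 17), (7, 8), (7, 11), (10, 8), (10, 11), (11, 9), (11, 10), (14, 1), (14, 18), (18, 3), (18, 16)}; affine count = 19; |E(F_19)| = 20.

Discriminant check: Δ ∝ 4a³ + 27b² = 4·9³ + 27·0² = 4·729 + 27·0 ≡ 9 (mod 19). Nonzero ⇒ E is nonsingular.
For each x ∈ F_19, compute rhs = x³ + 9·x + 0 mod 19, then count y ∈ F_19 with y² ≡ rhs.
  x = 0: rhs = 0, matching y values: 0 (1 points).
  x = 1: rhs = 10, matching y values: none (0 points).
  x = 2: rhs = 7, matching y values: 8, 11 (2 points).
  x = 3: rhs = 16, matching y values: 4, 15 (2 points).
  x = 4: rhs = 5, matching y values: 9, 10 (2 points).
  x = 5: rhs = 18, matching y values: none (0 points).
  x = 6: rhs = 4, matching y values: 2, 17 (2 points).
  x = 7: rhs = 7, matching y values: 8, 11 (2 points).
  x = 8: rhs = 14, matching y values: none (0 points).
  x = 9: rhs = 12, matching y values: none (0 points).
  x = 10: rhs = 7, matching y values: 8, 11 (2 points).
  x = 11: rhs = 5, matching y values: 9, 10 (2 points).
  x = 12: rhs = 12, matching y values: none (0 points).
  x = 13: rhs = 15, matching y values: none (0 points).
  x = 14: rhs = 1, matching y values: 1, 18 (2 points).
  x = 15: rhs = 14, matching y values: none (0 points).
  x = 16: rhs = 3, matching y values: none (0 points).
  x = 17: rhs = 12, matching y values: none (0 points).
  x = 18: rhs = 9, matching y values: 3, 16 (2 points).
Total affine count: 19.
Full point count |E(F_19)| = 19 + 1 = 20.
Hasse bound: |20 − (19+1)| = |0| = 0 ≤ 2√19 ≈ 8.7178 ✓.


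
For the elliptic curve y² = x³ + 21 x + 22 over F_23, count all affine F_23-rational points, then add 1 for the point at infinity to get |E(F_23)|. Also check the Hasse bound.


Affine points = {(2, 7), (2, 16), (4, 3), (4, 20), (7, 11), (7, 12), (8, 9), (8, 14), (10, 6), (10, 17), (12, 1), (12, 22), (13, 10), (13, 13), (14, 1), (14, 22), (15, 3), (15, 20), (17, 5), (17, 18), (19, 9), (19, 14), (20, 1), (20, 22), (21, 8), (21, 15), (22, 0)}; affine count = 27; |E(F_23)| = 28.

Discriminant check: Δ ∝ 4a³ + 27b² = 4·21³ + 27·22² = 4·9261 + 27·484 ≡ 18 (mod 23). Nonzero ⇒ E is nonsingular.
For each x ∈ F_23, compute rhs = x³ + 21·x + 22 mod 23, then count y ∈ F_23 with y² ≡ rhs.
  x = 0: rhs = 22, matching y values: none (0 points).
  x = 1: rhs = 21, matching y values: none (0 points).
  x = 2: rhs = 3, matching y values: 7, 16 (2 points).
  x = 3: rhs = 20, matching y values: none (0 points).
  x = 4: rhs = 9, matching y values: 3, 20 (2 points).
  x = 5: rhs = 22, matching y values: none (0 points).
  x = 6: rhs = 19, matching y values: none (0 points).
  x = 7: rhs = 6, matching y values: 11, 12 (2 points).
  x = 8: rhs = 12, matching y values: 9, 14 (2 points).
  x = 9: rhs = 20, matching y values: none (0 points).
  x = 10: rhs = 13, matching y values: 6, 17 (2 points).
  x = 11: rhs = 20, matching y values: none (0 points).
  x = 12: rhs = 1, matching y values: 1, 22 (2 points).
  x = 13: rhs = 8, matching y values: 10, 13 (2 points).
  x = 14: rhs = 1, matching y values: 1, 22 (2 points).
  x = 15: rhs = 9, matching y values: 3, 20 (2 points).
  x = 16: rhs = 15, matching y values: none (0 points).
  x = 17: rhs = 2, matching y values: 5, 18 (2 points).
  x = 18: rhs = 22, matching y values: none (0 points).
  x = 19: rhs = 12, matching y values: 9, 14 (2 points).
  x = 20: rhs = 1, matching y values: 1, 22 (2 points).
  x = 21: rhs = 18, matching y values: 8, 15 (2 points).
  x = 22: rhs = 0, matching y values: 0 (1 points).
Total affine count: 27.
Full point count |E(F_23)| = 27 + 1 = 28.
Hasse bound: |28 − (23+1)| = |4| = 4 ≤ 2√23 ≈ 9.5917 ✓.


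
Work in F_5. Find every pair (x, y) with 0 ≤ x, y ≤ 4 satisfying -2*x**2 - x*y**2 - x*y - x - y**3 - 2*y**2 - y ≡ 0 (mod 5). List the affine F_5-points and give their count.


Affine F_5-points: {(0, 0), (0, 4), (2, 0), (2, 2), (2, 4), (3, 3)}; count = 6.

For each of the 25 pairs (x, y) ∈ F_5², evaluate f(x, y) mod 5. Record the zeros.
  x = 0: [0↦0, 1↦1, 2↦2, 3↦2, 4↦0]  zeros at y ∈ {0, 4}
  x = 1: [0↦2, 1↦1, 2↦3, 3↦2, 4↦2]  zeros at y ∈ ∅
  x = 2: [0↦0, 1↦2, 2↦0, 3↦3, 4↦0]  zeros at y ∈ {0, 2, 4}
  x = 3: [0↦4, 1↦4, 2↦3, 3↦0, 4↦4]  zeros at y ∈ {3}
  x = 4: [0↦4, 1↦2, 2↦2, 3↦3, 4↦4]  zeros at y ∈ ∅
Collecting zeros: affine points = {(0, 0), (0, 4), (2, 0), (2, 2), (2, 4), (3, 3)}.
Total count |C(F_5)_aff| = 6.


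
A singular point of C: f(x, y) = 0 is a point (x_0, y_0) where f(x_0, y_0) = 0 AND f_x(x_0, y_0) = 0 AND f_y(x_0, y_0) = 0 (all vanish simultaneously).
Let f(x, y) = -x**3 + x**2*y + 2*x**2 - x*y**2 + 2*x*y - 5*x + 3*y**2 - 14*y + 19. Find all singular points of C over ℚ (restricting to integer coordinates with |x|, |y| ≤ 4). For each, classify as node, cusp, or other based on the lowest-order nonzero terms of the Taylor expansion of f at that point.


Singular points: {(2, 3)}; classification: node.

Compute partial derivatives:
  f_x = -3*x**2 + 2*x*y + 4*x - y**2 + 2*y - 5.
  f_y = x**2 - 2*x*y + 2*x + 6*y - 14.
Scan x_0 ∈ {−4, ..., 4}. For each x_0, f_y(x_0, y) is a polynomial in y; find its integer roots y ∈ {−4, ..., 4}, then test f_x and f at those candidates.
  x = -4: f_y(-4, y) = 14*y - 6; no integer root y with |y| ≤ 4.
  x = -3: f_y(-3, y) = 12*y - 11; no integer root y with |y| ≤ 4.
  x = -2: f_y(-2, y) = 10*y - 14; no integer root y with |y| ≤ 4.
  x = -1: f_y(-1, y) = 8*y - 15; no integer root y with |y| ≤ 4.
  x = 0: f_y(0, y) = 6*y - 14; no integer root y with |y| ≤ 4.
  x = 1: f_y(1, y) = 4*y - 11; no integer root y with |y| ≤ 4.
  x = 2: f_y(2, y) = 2*y - 6; vanishes at y ∈ {3}. (2, 3): f_x = 0, f = 0 — SINGULAR.
  x = 3: f_y(3, y) = 1; no integer root y with |y| ≤ 4.
  x = 4: f_y(4, y) = 10 - 2*y; no integer root y with |y| ≤ 4.
Only singular point on the grid: (2, 3).
Classify: substitute x = 2 + u, y = 3 + v and expand: f = -u**3 + u**2*v - u**2 - u*v**2 + v**2.
No constant or linear terms (consistent with a singular point). Quadratic part: -u**2 + v**2. Cubic part: -u**3 + u**2*v - u*v**2.
The quadratic part v**2 - u**2 = (v − u)(v + u) splits into two distinct linear factors, so there are two distinct tangent lines y − 3 = ±(x − 2) — this is a node (ordinary double point).
Classification: node.


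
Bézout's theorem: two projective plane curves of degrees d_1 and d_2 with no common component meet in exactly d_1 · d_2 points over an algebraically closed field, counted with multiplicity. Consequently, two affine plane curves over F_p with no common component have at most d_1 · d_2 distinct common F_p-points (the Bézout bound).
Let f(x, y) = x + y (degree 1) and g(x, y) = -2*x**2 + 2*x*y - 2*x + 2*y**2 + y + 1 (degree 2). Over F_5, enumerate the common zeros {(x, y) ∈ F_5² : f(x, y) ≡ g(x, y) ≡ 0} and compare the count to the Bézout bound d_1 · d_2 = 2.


Common zeros: ∅; count = 0; Bézout bound = 2.

deg(f) = 1, deg(g) = 2, so Bézout bound = 2.
Scan x ∈ F_5. For each x, list the y ∈ F_5 with f(x, y) ≡ 0 and those with g(x, y) ≡ 0 (mod 5); the common zeros in that column are the intersection.
  x = 0: f ≡ 0 at y ∈ {0}; g ≡ 0 at y ∈ ∅; common: ∅.
  x = 1: f ≡ 0 at y ∈ {4}; g ≡ 0 at y ∈ ∅; common: ∅.
  x = 2: f ≡ 0 at y ∈ {3}; g ≡ 0 at y ∈ ∅; common: ∅.
  x = 3: f ≡ 0 at y ∈ {2}; g ≡ 0 at y ∈ ∅; common: ∅.
  x = 4: f ≡ 0 at y ∈ {1}; g ≡ 0 at y ∈ ∅; common: ∅.
Collecting: common zeros = ∅, so the count is 0.
Comparison with the Bézout bound: 0 ≤ 2 = deg(f)·deg(g), as expected for curves with no common component (the affine F_5-count falls short of the bound because intersections may lie at infinity, over extension fields, or carry multiplicity).


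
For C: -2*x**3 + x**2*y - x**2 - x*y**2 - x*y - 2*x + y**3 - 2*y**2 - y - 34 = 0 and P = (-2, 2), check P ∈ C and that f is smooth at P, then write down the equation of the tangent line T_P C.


Tangent line at P: -36*x + 17*y - 106 = 0.

Step 1: f(-2, 2) = 0, so P lies on C.
Step 2: partial derivatives
  f_x(x, y) = -6*x**2 + 2*x*y - 2*x - y**2 - y - 2, f_y(x, y) = x**2 - 2*x*y - x + 3*y**2 - 4*y - 1.
  f_x(P) = -36, f_y(P) = 17 (gradient nonzero, so P is smooth).
Step 3: tangent line at P: -36·(x − -2) + 17·(y − 2) = 0.
Expanding: -36*x + 17*y - 106 = 0.


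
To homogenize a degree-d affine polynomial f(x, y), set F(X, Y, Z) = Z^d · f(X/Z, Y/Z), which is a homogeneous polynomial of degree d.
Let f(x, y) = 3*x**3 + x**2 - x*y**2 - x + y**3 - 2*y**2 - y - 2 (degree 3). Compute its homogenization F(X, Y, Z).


F(X, Y, Z) = 3*X**3 + X**2*Z - X*Y**2 - X*Z**2 + Y**3 - 2*Y**2*Z - Y*Z**2 - 2*Z**3

deg(f) = 3.
Substitute x = X/Z, y = Y/Z into f, then multiply by Z^3.
  monomial 3·x^3·y^0 ↦ 3·X^3·Y^0·Z^0.
  monomial 1·x^2·y^0 ↦ 1·X^2·Y^0·Z^1.
  monomial -1·x^1·y^2 ↦ -1·X^1·Y^2·Z^0.
  monomial -1·x^1·y^0 ↦ -1·X^1·Y^0·Z^2.
  monomial 1·x^0·y^3 ↦ 1·X^0·Y^3·Z^0.
  monomial -2·x^0·y^2 ↦ -2·X^0·Y^2·Z^1.
  monomial -1·x^0·y^1 ↦ -1·X^0·Y^1·Z^2.
  monomial -2·x^0·y^0 ↦ -2·X^0·Y^0·Z^3.
Collecting: F(X, Y, Z) = 3*X**3 + X**2*Z - X*Y**2 - X*Z**2 + Y**3 - 2*Y**2*Z - Y*Z**2 - 2*Z**3.


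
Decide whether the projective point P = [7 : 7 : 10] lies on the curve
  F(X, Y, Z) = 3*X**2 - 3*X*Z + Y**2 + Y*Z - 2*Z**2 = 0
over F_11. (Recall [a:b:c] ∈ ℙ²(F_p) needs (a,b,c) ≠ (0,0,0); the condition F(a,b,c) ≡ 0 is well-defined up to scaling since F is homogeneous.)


F(7,7,10) ≡ 10 (mod 11); P is NOT on the curve.

Evaluate F(7, 7, 10) term-by-term (mod 11).
  3*X**2 ↦ 3·49·1·1 = 147
  -3*X*Z ↦ -3·7·1·10 = -210
  Y**2 ↦ 1·1·49·1 = 49
  Y*Z ↦ 1·1·7·10 = 70
  -2*Z**2 ↦ -2·1·1·100 = -200
Sum: F(7, 7, 10) = (147) + (-210) + (49) + (70) + (-200) = -144.
Reducing mod 11: -144 ≡ 10 (mod 11).
Since F(a, b, c) ≡ 10 ≠ 0 (mod 11), P does NOT lie on the curve.


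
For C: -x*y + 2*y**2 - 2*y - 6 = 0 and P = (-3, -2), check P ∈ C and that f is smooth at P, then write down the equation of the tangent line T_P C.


Tangent line at P: 2*x - 7*y - 8 = 0.

Step 1: f(-3, -2) = 0, so P lies on C.
Step 2: partial derivatives
  f_x(x, y) = -y, f_y(x, y) = -x + 4*y - 2.
  f_x(P) = 2, f_y(P) = -7 (gradient nonzero, so P is smooth).
Step 3: tangent line at P: 2·(x − -3) + -7·(y − -2) = 0.
Expanding: 2*x - 7*y - 8 = 0.


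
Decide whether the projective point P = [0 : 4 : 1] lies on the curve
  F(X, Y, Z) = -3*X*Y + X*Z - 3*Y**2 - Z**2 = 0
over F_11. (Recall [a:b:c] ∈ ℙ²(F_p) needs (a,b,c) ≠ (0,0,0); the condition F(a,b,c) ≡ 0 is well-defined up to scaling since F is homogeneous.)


F(0,4,1) ≡ 6 (mod 11); P is NOT on the curve.

Evaluate F(0, 4, 1) term-by-term (mod 11).
  -3*X*Y ↦ -3·0·4·1 = 0
  X*Z ↦ 1·0·1·1 = 0
  -3*Y**2 ↦ -3·1·16·1 = -48
  -Z**2 ↦ -1·1·1·1 = -1
Sum: F(0, 4, 1) = (0) + (0) + (-48) + (-1) = -49.
Reducing mod 11: -49 ≡ 6 (mod 11).
Since F(a, b, c) ≡ 6 ≠ 0 (mod 11), P does NOT lie on the curve.


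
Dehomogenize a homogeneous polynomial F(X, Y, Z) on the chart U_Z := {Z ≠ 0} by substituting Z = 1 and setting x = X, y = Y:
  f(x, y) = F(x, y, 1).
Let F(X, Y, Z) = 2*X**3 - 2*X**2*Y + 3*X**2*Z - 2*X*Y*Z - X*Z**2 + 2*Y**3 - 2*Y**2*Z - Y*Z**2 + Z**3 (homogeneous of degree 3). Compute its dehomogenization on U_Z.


f(x, y) = 2*x**3 - 2*x**2*y + 3*x**2 - 2*x*y - x + 2*y**3 - 2*y**2 - y + 1

On U_Z we set Z = 1. Each monomial c·X^i·Y^j·Z^k in F becomes c·x^i·y^j·1^k = c·x^i·y^j.
Substituting Z = 1: F(X, Y, 1) = 2*x**3 - 2*x**2*y + 3*x**2 - 2*x*y - x + 2*y**3 - 2*y**2 - y + 1.
Note: deg(f) ≤ deg(F) = 3; strict inequality happens when F is divisible by Z (lost terms).


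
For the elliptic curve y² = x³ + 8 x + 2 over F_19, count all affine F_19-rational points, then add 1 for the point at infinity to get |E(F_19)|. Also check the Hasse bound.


Affine points = {(1, 7), (1, 12), (2, 8), (2, 11), (6, 0), (9, 9), (9, 10), (13, 2), (13, 17), (15, 1), (15, 18), (17, 4), (17, 15)}; affine count = 13; |E(F_19)| = 14.

Discriminant check: Δ ∝ 4a³ + 27b² = 4·8³ + 27·2² = 4·512 + 27·4 ≡ 9 (mod 19). Nonzero ⇒ E is nonsingular.
For each x ∈ F_19, compute rhs = x³ + 8·x + 2 mod 19, then count y ∈ F_19 with y² ≡ rhs.
  x = 0: rhs = 2, matching y values: none (0 points).
  x = 1: rhs = 11, matching y values: 7, 12 (2 points).
  x = 2: rhs = 7, matching y values: 8, 11 (2 points).
  x = 3: rhs = 15, matching y values: none (0 points).
  x = 4: rhs = 3, matching y values: none (0 points).
  x = 5: rhs = 15, matching y values: none (0 points).
  x = 6: rhs = 0, matching y values: 0 (1 points).
  x = 7: rhs = 2, matching y values: none (0 points).
  x = 8: rhs = 8, matching y values: none (0 points).
  x = 9: rhs = 5, matching y values: 9, 10 (2 points).
  x = 10: rhs = 18, matching y values: none (0 points).
  x = 11: rhs = 15, matching y values: none (0 points).
  x = 12: rhs = 2, matching y values: none (0 points).
  x = 13: rhs = 4, matching y values: 2, 17 (2 points).
  x = 14: rhs = 8, matching y values: none (0 points).
  x = 15: rhs = 1, matching y values: 1, 18 (2 points).
  x = 16: rhs = 8, matching y values: none (0 points).
  x = 17: rhs = 16, matching y values: 4, 15 (2 points).
  x = 18: rhs = 12, matching y values: none (0 points).
Total affine count: 13.
Full point count |E(F_19)| = 13 + 1 = 14.
Hasse bound: |14 − (19+1)| = |-6| = 6 ≤ 2√19 ≈ 8.7178 ✓.


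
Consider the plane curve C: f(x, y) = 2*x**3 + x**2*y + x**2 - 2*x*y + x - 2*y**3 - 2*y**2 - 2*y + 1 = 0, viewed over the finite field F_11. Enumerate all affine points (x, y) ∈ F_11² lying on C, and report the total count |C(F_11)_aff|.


Affine F_11-points: {(0, 3), (1, 6), (2, 3), (3, 10), (4, 5), (4, 6), (4, 10), (6, 2), (7, 3), (7, 4), (8, 6), (9, 1)}; count = 12.

For each of the 121 pairs (x, y) ∈ F_11², evaluate f(x, y) mod 11. Record the zeros.
  x = 0: [0↦1, 1↦6, 2↦6, 3↦0, 4↦9, 5↦10, 6↦2, 7↦6, 8↦10, 9↦2, 10↦3]  zeros at y ∈ {3}
  x = 1: [0↦5, 1↦9, 2↦8, 3↦1, 4↦9, 5↦9, 6↦0, 7↦3, 8↦6, 9↦8, 10↦8]  zeros at y ∈ {6}
  x = 2: [0↦1, 1↦6, 2↦6, 3↦0, 4↦9, 5↦10, 6↦2, 7↦6, 8↦10, 9↦2, 10↦3]  zeros at y ∈ {3}
  x = 3: [0↦1, 1↦9, 2↦1, 3↦9, 4↦10, 5↦3, 6↦9, 7↦5, 8↦1, 9↦7, 10↦0]  zeros at y ∈ {10}
  x = 4: [0↦6, 1↦8, 2↦5, 3↦7, 4↦2, 5↦0, 6↦0, 7↦1, 8↦2, 9↦2, 10↦0]  zeros at y ∈ {5, 6, 10}
  x = 5: [0↦6, 1↦4, 2↦8, 3↦6, 4↦8, 5↦2, 6↦9, 7↦6, 8↦3, 9↦10, 10↦4]  zeros at y ∈ ∅
  x = 6: [0↦2, 1↦9, 2↦0, 3↦7, 4↦7, 5↦10, 6↦4, 7↦10, 8↦5, 9↦10, 10↦2]  zeros at y ∈ {2}
  x = 7: [0↦6, 1↦2, 2↦4, 3↦0, 4↦0, 5↦3, 6↦8, 7↦3, 8↦9, 9↦3, 10↦6]  zeros at y ∈ {3, 4}
  x = 8: [0↦8, 1↦6, 2↦10, 3↦8, 4↦10, 5↦4, 6↦0, 7↦8, 8↦5, 9↦1, 10↦6]  zeros at y ∈ {6}
  x = 9: [0↦9, 1↦0, 2↦8, 3↦10, 4↦5, 5↦3, 6↦3, 7↦4, 8↦5, 9↦5, 10↦3]  zeros at y ∈ {1}
  x = 10: [0↦10, 1↦7, 2↦10, 3↦7, 4↦8, 5↦1, 6↦7, 7↦3, 8↦10, 9↦5, 10↦9]  zeros at y ∈ ∅
Collecting zeros: affine points = {(0, 3), (1, 6), (2, 3), (3, 10), (4, 5), (4, 6), (4, 10), (6, 2), (7, 3), (7, 4), (8, 6), (9, 1)}.
Total count |C(F_11)_aff| = 12.


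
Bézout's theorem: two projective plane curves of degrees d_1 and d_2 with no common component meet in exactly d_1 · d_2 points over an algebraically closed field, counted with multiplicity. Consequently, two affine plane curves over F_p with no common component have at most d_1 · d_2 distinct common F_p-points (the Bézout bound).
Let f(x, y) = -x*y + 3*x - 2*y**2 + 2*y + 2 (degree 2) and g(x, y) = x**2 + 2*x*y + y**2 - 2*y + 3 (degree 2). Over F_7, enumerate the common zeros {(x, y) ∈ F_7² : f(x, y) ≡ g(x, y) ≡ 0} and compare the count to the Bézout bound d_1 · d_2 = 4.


Common zeros: {(2, 5), (4, 6)}; count = 2; Bézout bound = 4.

deg(f) = 2, deg(g) = 2, so Bézout bound = 4.
Scan x ∈ F_7. For each x, list the y ∈ F_7 with f(x, y) ≡ 0 and those with g(x, y) ≡ 0 (mod 7); the common zeros in that column are the intersection.
  x = 0: f ≡ 0 at y ∈ ∅; g ≡ 0 at y ∈ ∅; common: ∅.
  x = 1: f ≡ 0 at y ∈ ∅; g ≡ 0 at y ∈ ∅; common: ∅.
  x = 2: f ≡ 0 at y ∈ {2, 5}; g ≡ 0 at y ∈ {0, 5}; common: {5}.
  x = 3: f ≡ 0 at y ∈ ∅; g ≡ 0 at y ∈ ∅; common: ∅.
  x = 4: f ≡ 0 at y ∈ {0, 6}; g ≡ 0 at y ∈ {2, 6}; common: {6}.
  x = 5: f ≡ 0 at y ∈ ∅; g ≡ 0 at y ∈ {0, 6}; common: ∅.
  x = 6: f ≡ 0 at y ∈ {1, 4}; g ≡ 0 at y ∈ {2}; common: ∅.
Collecting: common zeros = {(2, 5), (4, 6)}, so the count is 2.
Comparison with the Bézout bound: 2 ≤ 4 = deg(f)·deg(g), as expected for curves with no common component (the affine F_7-count falls short of the bound because intersections may lie at infinity, over extension fields, or carry multiplicity).


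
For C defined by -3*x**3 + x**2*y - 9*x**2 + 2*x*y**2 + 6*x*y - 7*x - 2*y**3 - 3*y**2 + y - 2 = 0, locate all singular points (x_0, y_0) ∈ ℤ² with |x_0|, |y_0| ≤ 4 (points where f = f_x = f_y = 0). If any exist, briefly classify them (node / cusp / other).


Singular points: {(-1, -1)}; classification: node.

Compute partial derivatives:
  f_x = -9*x**2 + 2*x*y - 18*x + 2*y**2 + 6*y - 7.
  f_y = x**2 + 4*x*y + 6*x - 6*y**2 - 6*y + 1.
Scan x_0 ∈ {−4, ..., 4}. For each x_0, f_y(x_0, y) is a polynomial in y; find its integer roots y ∈ {−4, ..., 4}, then test f_x and f at those candidates.
  x = -4: f_y(-4, y) = -6*y**2 - 22*y - 7; no integer root y with |y| ≤ 4.
  x = -3: f_y(-3, y) = -6*y**2 - 18*y - 8; no integer root y with |y| ≤ 4.
  x = -2: f_y(-2, y) = -6*y**2 - 14*y - 7; no integer root y with |y| ≤ 4.
  x = -1: f_y(-1, y) = -6*y**2 - 10*y - 4; vanishes at y ∈ {-1}. (-1, -1): f_x = 0, f = 0 — SINGULAR.
  x = 0: f_y(0, y) = -6*y**2 - 6*y + 1; no integer root y with |y| ≤ 4.
  x = 1: f_y(1, y) = -6*y**2 - 2*y + 8; vanishes at y ∈ {1}. (1, 1): f_x = -24 ≠ 0.
  x = 2: f_y(2, y) = -6*y**2 + 2*y + 17; no integer root y with |y| ≤ 4.
  x = 3: f_y(3, y) = -6*y**2 + 6*y + 28; no integer root y with |y| ≤ 4.
  x = 4: f_y(4, y) = -6*y**2 + 10*y + 41; no integer root y with |y| ≤ 4.
Only singular point on the grid: (-1, -1).
Classify: substitute x = -1 + u, y = -1 + v and expand: f = -3*u**3 + u**2*v - u**2 + 2*u*v**2 - 2*v**3 + v**2.
No constant or linear terms (consistent with a singular point). Quadratic part: -u**2 + v**2. Cubic part: -3*u**3 + u**2*v + 2*u*v**2 - 2*v**3.
The quadratic part v**2 - u**2 = (v − u)(v + u) splits into two distinct linear factors, so there are two distinct tangent lines y − -1 = ±(x − -1) — this is a node (ordinary double point).
Classification: node.


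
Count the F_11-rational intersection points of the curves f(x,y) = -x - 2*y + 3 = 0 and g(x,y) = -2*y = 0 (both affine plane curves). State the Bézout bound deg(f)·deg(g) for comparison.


Common zeros: {(3, 0)}; count = 1; Bézout bound = 1.

deg(f) = 1, deg(g) = 1, so Bézout bound = 1.
Scan x ∈ F_11. For each x, list the y ∈ F_11 with f(x, y) ≡ 0 and those with g(x, y) ≡ 0 (mod 11); the common zeros in that column are the intersection.
  x = 0: f ≡ 0 at y ∈ {7}; g ≡ 0 at y ∈ {0}; common: ∅.
  x = 1: f ≡ 0 at y ∈ {1}; g ≡ 0 at y ∈ {0}; common: ∅.
  x = 2: f ≡ 0 at y ∈ {6}; g ≡ 0 at y ∈ {0}; common: ∅.
  x = 3: f ≡ 0 at y ∈ {0}; g ≡ 0 at y ∈ {0}; common: {0}.
  x = 4: f ≡ 0 at y ∈ {5}; g ≡ 0 at y ∈ {0}; common: ∅.
  x = 5: f ≡ 0 at y ∈ {10}; g ≡ 0 at y ∈ {0}; common: ∅.
  x = 6: f ≡ 0 at y ∈ {4}; g ≡ 0 at y ∈ {0}; common: ∅.
  x = 7: f ≡ 0 at y ∈ {9}; g ≡ 0 at y ∈ {0}; common: ∅.
  x = 8: f ≡ 0 at y ∈ {3}; g ≡ 0 at y ∈ {0}; common: ∅.
  x = 9: f ≡ 0 at y ∈ {8}; g ≡ 0 at y ∈ {0}; common: ∅.
  x = 10: f ≡ 0 at y ∈ {2}; g ≡ 0 at y ∈ {0}; common: ∅.
Collecting: common zeros = {(3, 0)}, so the count is 1.
Comparison with the Bézout bound: 1 ≤ 1 = deg(f)·deg(g), as expected for curves with no common component (the bound is attained).


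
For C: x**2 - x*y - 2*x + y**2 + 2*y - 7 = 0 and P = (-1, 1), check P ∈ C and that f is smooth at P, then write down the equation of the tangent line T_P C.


Tangent line at P: -5*x + 5*y - 10 = 0.

Step 1: f(-1, 1) = 0, so P lies on C.
Step 2: partial derivatives
  f_x(x, y) = 2*x - y - 2, f_y(x, y) = -x + 2*y + 2.
  f_x(P) = -5, f_y(P) = 5 (gradient nonzero, so P is smooth).
Step 3: tangent line at P: -5·(x − -1) + 5·(y − 1) = 0.
Expanding: -5*x + 5*y - 10 = 0.


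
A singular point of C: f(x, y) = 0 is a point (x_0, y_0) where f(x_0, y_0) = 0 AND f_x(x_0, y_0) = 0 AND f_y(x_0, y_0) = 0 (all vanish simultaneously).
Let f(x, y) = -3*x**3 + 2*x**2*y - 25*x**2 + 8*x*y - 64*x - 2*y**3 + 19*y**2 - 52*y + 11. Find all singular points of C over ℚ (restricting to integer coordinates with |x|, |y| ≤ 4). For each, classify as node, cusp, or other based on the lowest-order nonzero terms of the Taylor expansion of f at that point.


Singular points: {(-2, 3)}; classification: node.

Compute partial derivatives:
  f_x = -9*x**2 + 4*x*y - 50*x + 8*y - 64.
  f_y = 2*x**2 + 8*x - 6*y**2 + 38*y - 52.
Scan x_0 ∈ {−4, ..., 4}. For each x_0, f_y(x_0, y) is a polynomial in y; find its integer roots y ∈ {−4, ..., 4}, then test f_x and f at those candidates.
  x = -4: f_y(-4, y) = -6*y**2 + 38*y - 52; vanishes at y ∈ {2}. (-4, 2): f_x = -24 ≠ 0.
  x = -3: f_y(-3, y) = -6*y**2 + 38*y - 58; no integer root y with |y| ≤ 4.
  x = -2: f_y(-2, y) = -6*y**2 + 38*y - 60; vanishes at y ∈ {3}. (-2, 3): f_x = 0, f = 0 — SINGULAR.
  x = -1: f_y(-1, y) = -6*y**2 + 38*y - 58; no integer root y with |y| ≤ 4.
  x = 0: f_y(0, y) = -6*y**2 + 38*y - 52; vanishes at y ∈ {2}. (0, 2): f_x = -48 ≠ 0.
  x = 1: f_y(1, y) = -6*y**2 + 38*y - 42; no integer root y with |y| ≤ 4.
  x = 2: f_y(2, y) = -6*y**2 + 38*y - 28; no integer root y with |y| ≤ 4.
  x = 3: f_y(3, y) = -6*y**2 + 38*y - 10; no integer root y with |y| ≤ 4.
  x = 4: f_y(4, y) = -6*y**2 + 38*y + 12; no integer root y with |y| ≤ 4.
Only singular point on the grid: (-2, 3).
Classify: substitute x = -2 + u, y = 3 + v and expand: f = -3*u**3 + 2*u**2*v - u**2 - 2*v**3 + v**2.
No constant or linear terms (consistent with a singular point). Quadratic part: -u**2 + v**2. Cubic part: -3*u**3 + 2*u**2*v - 2*v**3.
The quadratic part v**2 - u**2 = (v − u)(v + u) splits into two distinct linear factors, so there are two distinct tangent lines y − 3 = ±(x − -2) — this is a node (ordinary double point).
Classification: node.


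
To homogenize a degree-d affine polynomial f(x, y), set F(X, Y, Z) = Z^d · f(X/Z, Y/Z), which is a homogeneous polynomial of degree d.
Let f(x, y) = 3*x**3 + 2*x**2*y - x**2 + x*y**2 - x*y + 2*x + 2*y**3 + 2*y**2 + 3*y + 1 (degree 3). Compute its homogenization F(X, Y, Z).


F(X, Y, Z) = 3*X**3 + 2*X**2*Y - X**2*Z + X*Y**2 - X*Y*Z + 2*X*Z**2 + 2*Y**3 + 2*Y**2*Z + 3*Y*Z**2 + Z**3

deg(f) = 3.
Substitute x = X/Z, y = Y/Z into f, then multiply by Z^3.
  monomial 3·x^3·y^0 ↦ 3·X^3·Y^0·Z^0.
  monomial 2·x^2·y^1 ↦ 2·X^2·Y^1·Z^0.
  monomial -1·x^2·y^0 ↦ -1·X^2·Y^0·Z^1.
  monomial 1·x^1·y^2 ↦ 1·X^1·Y^2·Z^0.
  monomial -1·x^1·y^1 ↦ -1·X^1·Y^1·Z^1.
  monomial 2·x^1·y^0 ↦ 2·X^1·Y^0·Z^2.
  monomial 2·x^0·y^3 ↦ 2·X^0·Y^3·Z^0.
  monomial 2·x^0·y^2 ↦ 2·X^0·Y^2·Z^1.
  monomial 3·x^0·y^1 ↦ 3·X^0·Y^1·Z^2.
  monomial 1·x^0·y^0 ↦ 1·X^0·Y^0·Z^3.
Collecting: F(X, Y, Z) = 3*X**3 + 2*X**2*Y - X**2*Z + X*Y**2 - X*Y*Z + 2*X*Z**2 + 2*Y**3 + 2*Y**2*Z + 3*Y*Z**2 + Z**3.


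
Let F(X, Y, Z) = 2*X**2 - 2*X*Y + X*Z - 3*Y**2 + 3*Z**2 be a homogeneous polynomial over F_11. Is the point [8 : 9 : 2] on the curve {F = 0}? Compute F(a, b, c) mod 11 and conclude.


F(8,9,2) ≡ 0 (mod 11); P is on the curve.

Evaluate F(8, 9, 2) term-by-term (mod 11).
  2*X**2 ↦ 2·64·1·1 = 128
  -2*X*Y ↦ -2·8·9·1 = -144
  X*Z ↦ 1·8·1·2 = 16
  -3*Y**2 ↦ -3·1·81·1 = -243
  3*Z**2 ↦ 3·1·1·4 = 12
Sum: F(8, 9, 2) = (128) + (-144) + (16) + (-243) + (12) = -231.
Reducing mod 11: -231 ≡ 0 (mod 11).
Since F(a, b, c) ≡ 0 (mod 11), P lies on the curve.


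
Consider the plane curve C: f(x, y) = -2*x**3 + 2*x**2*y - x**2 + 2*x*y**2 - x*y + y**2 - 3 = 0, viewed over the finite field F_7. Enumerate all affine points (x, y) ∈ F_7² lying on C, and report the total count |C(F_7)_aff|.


Affine F_7-points: {(3, 3), (4, 0), (6, 1), (6, 2)}; count = 4.

For each of the 49 pairs (x, y) ∈ F_7², evaluate f(x, y) mod 7. Record the zeros.
  x = 0: [0↦4, 1↦5, 2↦1, 3↦6, 4↦6, 5↦1, 6↦5]  zeros at y ∈ ∅
  x = 1: [0↦1, 1↦5, 2↦1, 3↦3, 4↦4, 5↦4, 6↦3]  zeros at y ∈ ∅
  x = 2: [0↦5, 1↦2, 2↦2, 3↦5, 4↦4, 5↦6, 6↦4]  zeros at y ∈ ∅
  x = 3: [0↦4, 1↦5, 2↦6, 3↦0, 4↦1, 5↦2, 6↦3]  zeros at y ∈ {3}
  x = 4: [0↦0, 1↦2, 2↦1, 3↦4, 4↦4, 5↦1, 6↦2]  zeros at y ∈ {0}
  x = 5: [0↦2, 1↦2, 2↦3, 3↦5, 4↦1, 5↦5, 6↦3]  zeros at y ∈ ∅
  x = 6: [0↦5, 1↦0, 2↦0, 3↦5, 4↦1, 5↦2, 6↦1]  zeros at y ∈ {1, 2}
Collecting zeros: affine points = {(3, 3), (4, 0), (6, 1), (6, 2)}.
Total count |C(F_7)_aff| = 4.


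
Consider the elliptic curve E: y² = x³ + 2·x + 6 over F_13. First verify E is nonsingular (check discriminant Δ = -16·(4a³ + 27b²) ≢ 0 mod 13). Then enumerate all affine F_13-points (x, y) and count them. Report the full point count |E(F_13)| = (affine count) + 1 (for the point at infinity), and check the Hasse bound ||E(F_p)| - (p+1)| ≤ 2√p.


Affine points = {(1, 3), (1, 10), (3, 0), (4, 0), (6, 0), (7, 5), (7, 8), (8, 1), (8, 12), (9, 5), (9, 8), (10, 5), (10, 8), (12, 4), (12, 9)}; affine count = 15; |E(F_13)| = 16.

Discriminant check: Δ ∝ 4a³ + 27b² = 4·2³ + 27·6² = 4·8 + 27·36 ≡ 3 (mod 13). Nonzero ⇒ E is nonsingular.
For each x ∈ F_13, compute rhs = x³ + 2·x + 6 mod 13, then count y ∈ F_13 with y² ≡ rhs.
  x = 0: rhs = 6, matching y values: none (0 points).
  x = 1: rhs = 9, matching y values: 3, 10 (2 points).
  x = 2: rhs = 5, matching y values: none (0 points).
  x = 3: rhs = 0, matching y values: 0 (1 points).
  x = 4: rhs = 0, matching y values: 0 (1 points).
  x = 5: rhs = 11, matching y values: none (0 points).
  x = 6: rhs = 0, matching y values: 0 (1 points).
  x = 7: rhs = 12, matching y values: 5, 8 (2 points).
  x = 8: rhs = 1, matching y values: 1, 12 (2 points).
  x = 9: rhs = 12, matching y values: 5, 8 (2 points).
  x = 10: rhs = 12, matching y values: 5, 8 (2 points).
  x = 11: rhs = 7, matching y values: none (0 points).
  x = 12: rhs = 3, matching y values: 4, 9 (2 points).
Total affine count: 15.
Full point count |E(F_13)| = 15 + 1 = 16.
Hasse bound: |16 − (13+1)| = |2| = 2 ≤ 2√13 ≈ 7.2111 ✓.


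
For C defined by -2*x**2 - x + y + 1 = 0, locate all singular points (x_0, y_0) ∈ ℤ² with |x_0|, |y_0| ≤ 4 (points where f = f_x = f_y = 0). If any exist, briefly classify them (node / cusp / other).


No singular points in the scanned grid; C is smooth there.

Compute partial derivatives:
  f_x = -4*x - 1.
  f_y = 1.
f_y = 1 is a nonzero constant, so f_y never vanishes: no point (x, y) can satisfy f = f_x = f_y = 0. In particular no (x, y) ∈ {−4, ..., 4}² is singular; the curve is smooth.


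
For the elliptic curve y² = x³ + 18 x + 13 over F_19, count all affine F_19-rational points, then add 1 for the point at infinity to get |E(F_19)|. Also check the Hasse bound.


Affine points = {(2, 0), (4, 4), (4, 15), (5, 0), (7, 8), (7, 11), (8, 2), (8, 17), (9, 7), (9, 12), (12, 0), (14, 8), (14, 11), (17, 8), (17, 11)}; affine count = 15; |E(F_19)| = 16.

Discriminant check: Δ ∝ 4a³ + 27b² = 4·18³ + 27·13² = 4·5832 + 27·169 ≡ 18 (mod 19). Nonzero ⇒ E is nonsingular.
For each x ∈ F_19, compute rhs = x³ + 18·x + 13 mod 19, then count y ∈ F_19 with y² ≡ rhs.
  x = 0: rhs = 13, matching y values: none (0 points).
  x = 1: rhs = 13, matching y values: none (0 points).
  x = 2: rhs = 0, matching y values: 0 (1 points).
  x = 3: rhs = 18, matching y values: none (0 points).
  x = 4: rhs = 16, matching y values: 4, 15 (2 points).
  x = 5: rhs = 0, matching y values: 0 (1 points).
  x = 6: rhs = 14, matching y values: none (0 points).
  x = 7: rhs = 7, matching y values: 8, 11 (2 points).
  x = 8: rhs = 4, matching y values: 2, 17 (2 points).
  x = 9: rhs = 11, matching y values: 7, 12 (2 points).
  x = 10: rhs = 15, matching y values: none (0 points).
  x = 11: rhs = 3, matching y values: none (0 points).
  x = 12: rhs = 0, matching y values: 0 (1 points).
  x = 13: rhs = 12, matching y values: none (0 points).
  x = 14: rhs = 7, matching y values: 8, 11 (2 points).
  x = 15: rhs = 10, matching y values: none (0 points).
  x = 16: rhs = 8, matching y values: none (0 points).
  x = 17: rhs = 7, matching y values: 8, 11 (2 points).
  x = 18: rhs = 13, matching y values: none (0 points).
Total affine count: 15.
Full point count |E(F_19)| = 15 + 1 = 16.
Hasse bound: |16 − (19+1)| = |-4| = 4 ≤ 2√19 ≈ 8.7178 ✓.


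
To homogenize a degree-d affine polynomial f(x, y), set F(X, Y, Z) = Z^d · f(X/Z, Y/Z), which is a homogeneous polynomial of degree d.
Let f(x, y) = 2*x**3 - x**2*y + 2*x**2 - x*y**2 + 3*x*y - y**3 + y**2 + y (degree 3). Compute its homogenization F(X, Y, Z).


F(X, Y, Z) = 2*X**3 - X**2*Y + 2*X**2*Z - X*Y**2 + 3*X*Y*Z - Y**3 + Y**2*Z + Y*Z**2

deg(f) = 3.
Substitute x = X/Z, y = Y/Z into f, then multiply by Z^3.
  monomial 2·x^3·y^0 ↦ 2·X^3·Y^0·Z^0.
  monomial -1·x^2·y^1 ↦ -1·X^2·Y^1·Z^0.
  monomial 2·x^2·y^0 ↦ 2·X^2·Y^0·Z^1.
  monomial -1·x^1·y^2 ↦ -1·X^1·Y^2·Z^0.
  monomial 3·x^1·y^1 ↦ 3·X^1·Y^1·Z^1.
  monomial -1·x^0·y^3 ↦ -1·X^0·Y^3·Z^0.
  monomial 1·x^0·y^2 ↦ 1·X^0·Y^2·Z^1.
  monomial 1·x^0·y^1 ↦ 1·X^0·Y^1·Z^2.
Collecting: F(X, Y, Z) = 2*X**3 - X**2*Y + 2*X**2*Z - X*Y**2 + 3*X*Y*Z - Y**3 + Y**2*Z + Y*Z**2.


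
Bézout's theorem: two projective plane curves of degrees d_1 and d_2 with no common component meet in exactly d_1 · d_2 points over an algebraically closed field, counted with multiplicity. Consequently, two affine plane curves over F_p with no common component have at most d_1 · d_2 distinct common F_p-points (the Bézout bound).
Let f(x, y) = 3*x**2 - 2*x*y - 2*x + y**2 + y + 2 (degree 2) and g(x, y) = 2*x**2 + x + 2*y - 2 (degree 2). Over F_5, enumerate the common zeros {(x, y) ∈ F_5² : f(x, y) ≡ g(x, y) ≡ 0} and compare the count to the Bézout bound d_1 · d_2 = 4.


Common zeros: {(1, 2), (4, 3)}; count = 2; Bézout bound = 4.

deg(f) = 2, deg(g) = 2, so Bézout bound = 4.
Scan x ∈ F_5. For each x, list the y ∈ F_5 with f(x, y) ≡ 0 and those with g(x, y) ≡ 0 (mod 5); the common zeros in that column are the intersection.
  x = 0: f ≡ 0 at y ∈ ∅; g ≡ 0 at y ∈ {1}; common: ∅.
  x = 1: f ≡ 0 at y ∈ {2, 4}; g ≡ 0 at y ∈ {2}; common: {2}.
  x = 2: f ≡ 0 at y ∈ {0, 3}; g ≡ 0 at y ∈ {1}; common: ∅.
  x = 3: f ≡ 0 at y ∈ ∅; g ≡ 0 at y ∈ {3}; common: ∅.
  x = 4: f ≡ 0 at y ∈ {3, 4}; g ≡ 0 at y ∈ {3}; common: {3}.
Collecting: common zeros = {(1, 2), (4, 3)}, so the count is 2.
Comparison with the Bézout bound: 2 ≤ 4 = deg(f)·deg(g), as expected for curves with no common component (the affine F_5-count falls short of the bound because intersections may lie at infinity, over extension fields, or carry multiplicity).


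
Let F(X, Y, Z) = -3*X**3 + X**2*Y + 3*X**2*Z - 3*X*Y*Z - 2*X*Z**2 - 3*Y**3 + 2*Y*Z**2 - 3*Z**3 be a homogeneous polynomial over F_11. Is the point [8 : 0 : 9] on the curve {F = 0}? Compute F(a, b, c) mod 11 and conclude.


F(8,0,9) ≡ 9 (mod 11); P is NOT on the curve.

Evaluate F(8, 0, 9) term-by-term (mod 11).
  -3*X**3 ↦ -3·512·1·1 = -1536
  X**2*Y ↦ 1·64·0·1 = 0
  3*X**2*Z ↦ 3·64·1·9 = 1728
  -3*X*Y*Z ↦ -3·8·0·9 = 0
  -2*X*Z**2 ↦ -2·8·1·81 = -1296
  -3*Y**3 ↦ -3·1·0·1 = 0
  2*Y*Z**2 ↦ 2·1·0·81 = 0
  -3*Z**3 ↦ -3·1·1·729 = -2187
Sum: F(8, 0, 9) = (-1536) + (0) + (1728) + (0) + (-1296) + (0) + (0) + (-2187) = -3291.
Reducing mod 11: -3291 ≡ 9 (mod 11).
Since F(a, b, c) ≡ 9 ≠ 0 (mod 11), P does NOT lie on the curve.


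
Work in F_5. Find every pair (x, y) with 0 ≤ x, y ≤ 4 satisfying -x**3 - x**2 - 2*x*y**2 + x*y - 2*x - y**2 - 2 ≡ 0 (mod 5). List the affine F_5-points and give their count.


Affine F_5-points: {(1, 3), (1, 4), (2, 4), (4, 0), (4, 1)}; count = 5.

For each of the 25 pairs (x, y) ∈ F_5², evaluate f(x, y) mod 5. Record the zeros.
  x = 0: [0↦3, 1↦2, 2↦4, 3↦4, 4↦2]  zeros at y ∈ ∅
  x = 1: [0↦4, 1↦2, 2↦4, 3↦0, 4↦0]  zeros at y ∈ {3, 4}
  x = 2: [0↦2, 1↦4, 2↦1, 3↦3, 4↦0]  zeros at y ∈ {4}
  x = 3: [0↦1, 1↦2, 2↦4, 3↦2, 4↦1]  zeros at y ∈ ∅
  x = 4: [0↦0, 1↦0, 2↦2, 3↦1, 4↦2]  zeros at y ∈ {0, 1}
Collecting zeros: affine points = {(1, 3), (1, 4), (2, 4), (4, 0), (4, 1)}.
Total count |C(F_5)_aff| = 5.


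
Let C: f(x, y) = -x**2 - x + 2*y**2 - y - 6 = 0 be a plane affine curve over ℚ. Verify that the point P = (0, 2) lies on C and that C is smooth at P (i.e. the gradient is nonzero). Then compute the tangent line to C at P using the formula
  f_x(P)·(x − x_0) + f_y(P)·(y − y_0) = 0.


Tangent line at P: -x + 7*y - 14 = 0.

Step 1: f(0, 2) = 0, so P lies on C.
Step 2: partial derivatives
  f_x(x, y) = -2*x - 1, f_y(x, y) = 4*y - 1.
  f_x(P) = -1, f_y(P) = 7 (gradient nonzero, so P is smooth).
Step 3: tangent line at P: -1·(x − 0) + 7·(y − 2) = 0.
Expanding: -x + 7*y - 14 = 0.


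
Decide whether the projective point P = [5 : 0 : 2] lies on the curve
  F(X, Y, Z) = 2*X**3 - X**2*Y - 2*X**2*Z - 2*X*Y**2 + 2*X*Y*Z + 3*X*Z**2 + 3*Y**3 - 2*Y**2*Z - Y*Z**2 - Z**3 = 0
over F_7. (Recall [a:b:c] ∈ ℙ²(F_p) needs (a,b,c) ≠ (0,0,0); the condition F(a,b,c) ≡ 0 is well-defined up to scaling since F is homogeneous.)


F(5,0,2) ≡ 6 (mod 7); P is NOT on the curve.

Evaluate F(5, 0, 2) term-by-term (mod 7).
  2*X**3 ↦ 2·125·1·1 = 250
  -X**2*Y ↦ -1·25·0·1 = 0
  -2*X**2*Z ↦ -2·25·1·2 = -100
  -2*X*Y**2 ↦ -2·5·0·1 = 0
  2*X*Y*Z ↦ 2·5·0·2 = 0
  3*X*Z**2 ↦ 3·5·1·4 = 60
  3*Y**3 ↦ 3·1·0·1 = 0
  -2*Y**2*Z ↦ -2·1·0·2 = 0
  -Y*Z**2 ↦ -1·1·0·4 = 0
  -Z**3 ↦ -1·1·1·8 = -8
Sum: F(5, 0, 2) = (250) + (0) + (-100) + (0) + (0) + (60) + (0) + (0) + (0) + (-8) = 202.
Reducing mod 7: 202 ≡ 6 (mod 7).
Since F(a, b, c) ≡ 6 ≠ 0 (mod 7), P does NOT lie on the curve.


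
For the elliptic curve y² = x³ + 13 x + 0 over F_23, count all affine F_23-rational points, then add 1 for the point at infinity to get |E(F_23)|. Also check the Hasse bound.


Affine points = {(0, 0), (4, 1), (4, 22), (5, 11), (5, 12), (6, 8), (6, 15), (8, 8), (8, 15), (9, 8), (9, 15), (10, 7), (10, 16), (11, 5), (11, 18), (16, 7), (16, 16), (20, 7), (20, 16), (21, 9), (21, 14), (22, 3), (22, 20)}; affine count = 23; |E(F_23)| = 24.

Discriminant check: Δ ∝ 4a³ + 27b² = 4·13³ + 27·0² = 4·2197 + 27·0 ≡ 2 (mod 23). Nonzero ⇒ E is nonsingular.
For each x ∈ F_23, compute rhs = x³ + 13·x + 0 mod 23, then count y ∈ F_23 with y² ≡ rhs.
  x = 0: rhs = 0, matching y values: 0 (1 points).
  x = 1: rhs = 14, matching y values: none (0 points).
  x = 2: rhs = 11, matching y values: none (0 points).
  x = 3: rhs = 20, matching y values: none (0 points).
  x = 4: rhs = 1, matching y values: 1, 22 (2 points).
  x = 5: rhs = 6, matching y values: 11, 12 (2 points).
  x = 6: rhs = 18, matching y values: 8, 15 (2 points).
  x = 7: rhs = 20, matching y values: none (0 points).
  x = 8: rhs = 18, matching y values: 8, 15 (2 points).
  x = 9: rhs = 18, matching y values: 8, 15 (2 points).
  x = 10: rhs = 3, matching y values: 7, 16 (2 points).
  x = 11: rhs = 2, matching y values: 5, 18 (2 points).
  x = 12: rhs = 21, matching y values: none (0 points).
  x = 13: rhs = 20, matching y values: none (0 points).
  x = 14: rhs = 5, matching y values: none (0 points).
  x = 15: rhs = 5, matching y values: none (0 points).
  x = 16: rhs = 3, matching y values: 7, 16 (2 points).
  x = 17: rhs = 5, matching y values: none (0 points).
  x = 18: rhs = 17, matching y values: none (0 points).
  x = 19: rhs = 22, matching y values: none (0 points).
  x = 20: rhs = 3, matching y values: 7, 16 (2 points).
  x = 21: rhs = 12, matching y values: 9, 14 (2 points).
  x = 22: rhs = 9, matching y values: 3, 20 (2 points).
Total affine count: 23.
Full point count |E(F_23)| = 23 + 1 = 24.
Hasse bound: |24 − (23+1)| = |0| = 0 ≤ 2√23 ≈ 9.5917 ✓.


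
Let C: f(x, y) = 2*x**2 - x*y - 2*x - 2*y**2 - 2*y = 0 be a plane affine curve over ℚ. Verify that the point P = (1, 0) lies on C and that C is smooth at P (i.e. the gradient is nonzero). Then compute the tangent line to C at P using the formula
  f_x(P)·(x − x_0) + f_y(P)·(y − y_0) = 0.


Tangent line at P: 2*x - 3*y - 2 = 0.

Step 1: f(1, 0) = 0, so P lies on C.
Step 2: partial derivatives
  f_x(x, y) = 4*x - y - 2, f_y(x, y) = -x - 4*y - 2.
  f_x(P) = 2, f_y(P) = -3 (gradient nonzero, so P is smooth).
Step 3: tangent line at P: 2·(x − 1) + -3·(y − 0) = 0.
Expanding: 2*x - 3*y - 2 = 0.


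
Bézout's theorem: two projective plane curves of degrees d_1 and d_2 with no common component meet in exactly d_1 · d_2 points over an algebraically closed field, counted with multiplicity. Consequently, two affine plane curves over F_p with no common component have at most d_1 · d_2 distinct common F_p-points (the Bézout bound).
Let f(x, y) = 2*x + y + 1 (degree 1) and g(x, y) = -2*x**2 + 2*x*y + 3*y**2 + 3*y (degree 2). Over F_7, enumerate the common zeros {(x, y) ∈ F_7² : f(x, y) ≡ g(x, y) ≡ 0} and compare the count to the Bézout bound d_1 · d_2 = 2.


Common zeros: {(0, 6), (4, 5)}; count = 2; Bézout bound = 2.

deg(f) = 1, deg(g) = 2, so Bézout bound = 2.
Scan x ∈ F_7. For each x, list the y ∈ F_7 with f(x, y) ≡ 0 and those with g(x, y) ≡ 0 (mod 7); the common zeros in that column are the intersection.
  x = 0: f ≡ 0 at y ∈ {6}; g ≡ 0 at y ∈ {0, 6}; common: {6}.
  x = 1: f ≡ 0 at y ∈ {4}; g ≡ 0 at y ∈ {5}; common: ∅.
  x = 2: f ≡ 0 at y ∈ {2}; g ≡ 0 at y ∈ ∅; common: ∅.
  x = 3: f ≡ 0 at y ∈ {0}; g ≡ 0 at y ∈ ∅; common: ∅.
  x = 4: f ≡ 0 at y ∈ {5}; g ≡ 0 at y ∈ {3, 5}; common: {5}.
  x = 5: f ≡ 0 at y ∈ {3}; g ≡ 0 at y ∈ ∅; common: ∅.
  x = 6: f ≡ 0 at y ∈ {1}; g ≡ 0 at y ∈ {3, 6}; common: ∅.
Collecting: common zeros = {(0, 6), (4, 5)}, so the count is 2.
Comparison with the Bézout bound: 2 ≤ 2 = deg(f)·deg(g), as expected for curves with no common component (the bound is attained).


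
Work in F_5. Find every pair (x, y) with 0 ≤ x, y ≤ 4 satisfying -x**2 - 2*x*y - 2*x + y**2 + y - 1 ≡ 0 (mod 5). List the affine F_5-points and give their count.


Affine F_5-points: {(0, 2), (2, 4), (3, 1), (3, 4), (4, 0), (4, 2)}; count = 6.

For each of the 25 pairs (x, y) ∈ F_5², evaluate f(x, y) mod 5. Record the zeros.
  x = 0: [0↦4, 1↦1, 2↦0, 3↦1, 4↦4]  zeros at y ∈ {2}
  x = 1: [0↦1, 1↦1, 2↦3, 3↦2, 4↦3]  zeros at y ∈ ∅
  x = 2: [0↦1, 1↦4, 2↦4, 3↦1, 4↦0]  zeros at y ∈ {4}
  x = 3: [0↦4, 1↦0, 2↦3, 3↦3, 4↦0]  zeros at y ∈ {1, 4}
  x = 4: [0↦0, 1↦4, 2↦0, 3↦3, 4↦3]  zeros at y ∈ {0, 2}
Collecting zeros: affine points = {(0, 2), (2, 4), (3, 1), (3, 4), (4, 0), (4, 2)}.
Total count |C(F_5)_aff| = 6.


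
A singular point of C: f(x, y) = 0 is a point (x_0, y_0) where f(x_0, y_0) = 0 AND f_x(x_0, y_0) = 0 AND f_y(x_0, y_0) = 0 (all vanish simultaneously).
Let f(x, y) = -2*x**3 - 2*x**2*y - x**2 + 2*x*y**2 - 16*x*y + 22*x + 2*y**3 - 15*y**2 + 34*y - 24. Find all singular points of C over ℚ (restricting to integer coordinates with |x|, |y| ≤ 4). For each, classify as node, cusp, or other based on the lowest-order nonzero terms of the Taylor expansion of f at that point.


Singular points: {(-1, 3)}; classification: node.

Compute partial derivatives:
  f_x = -6*x**2 - 4*x*y - 2*x + 2*y**2 - 16*y + 22.
  f_y = -2*x**2 + 4*x*y - 16*x + 6*y**2 - 30*y + 34.
Scan x_0 ∈ {−4, ..., 4}. For each x_0, f_y(x_0, y) is a polynomial in y; find its integer roots y ∈ {−4, ..., 4}, then test f_x and f at those candidates.
  x = -4: f_y(-4, y) = 6*y**2 - 46*y + 66; no integer root y with |y| ≤ 4.
  x = -3: f_y(-3, y) = 6*y**2 - 42*y + 64; no integer root y with |y| ≤ 4.
  x = -2: f_y(-2, y) = 6*y**2 - 38*y + 58; no integer root y with |y| ≤ 4.
  x = -1: f_y(-1, y) = 6*y**2 - 34*y + 48; vanishes at y ∈ {3}. (-1, 3): f_x = 0, f = 0 — SINGULAR.
  x = 0: f_y(0, y) = 6*y**2 - 30*y + 34; no integer root y with |y| ≤ 4.
  x = 1: f_y(1, y) = 6*y**2 - 26*y + 16; no integer root y with |y| ≤ 4.
  x = 2: f_y(2, y) = 6*y**2 - 22*y - 6; no integer root y with |y| ≤ 4.
  x = 3: f_y(3, y) = 6*y**2 - 18*y - 32; no integer root y with |y| ≤ 4.
  x = 4: f_y(4, y) = 6*y**2 - 14*y - 62; no integer root y with |y| ≤ 4.
Only singular point on the grid: (-1, 3).
Classify: substitute x = -1 + u, y = 3 + v and expand: f = -2*u**3 - 2*u**2*v - u**2 + 2*u*v**2 + 2*v**3 + v**2.
No constant or linear terms (consistent with a singular point). Quadratic part: -u**2 + v**2. Cubic part: -2*u**3 - 2*u**2*v + 2*u*v**2 + 2*v**3.
The quadratic part v**2 - u**2 = (v − u)(v + u) splits into two distinct linear factors, so there are two distinct tangent lines y − 3 = ±(x − -1) — this is a node (ordinary double point).
Classification: node.
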